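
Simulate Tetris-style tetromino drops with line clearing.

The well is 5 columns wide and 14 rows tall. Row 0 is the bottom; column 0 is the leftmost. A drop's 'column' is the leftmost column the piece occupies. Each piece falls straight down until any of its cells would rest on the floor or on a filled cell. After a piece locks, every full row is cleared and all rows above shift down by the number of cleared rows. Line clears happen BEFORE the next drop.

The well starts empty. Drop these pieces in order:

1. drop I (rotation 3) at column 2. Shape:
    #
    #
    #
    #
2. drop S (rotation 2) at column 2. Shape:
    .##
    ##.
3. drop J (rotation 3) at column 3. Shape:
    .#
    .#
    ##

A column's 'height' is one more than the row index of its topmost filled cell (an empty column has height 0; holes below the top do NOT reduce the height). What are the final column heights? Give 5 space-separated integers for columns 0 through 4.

Answer: 0 0 5 7 9

Derivation:
Drop 1: I rot3 at col 2 lands with bottom-row=0; cleared 0 line(s) (total 0); column heights now [0 0 4 0 0], max=4
Drop 2: S rot2 at col 2 lands with bottom-row=4; cleared 0 line(s) (total 0); column heights now [0 0 5 6 6], max=6
Drop 3: J rot3 at col 3 lands with bottom-row=6; cleared 0 line(s) (total 0); column heights now [0 0 5 7 9], max=9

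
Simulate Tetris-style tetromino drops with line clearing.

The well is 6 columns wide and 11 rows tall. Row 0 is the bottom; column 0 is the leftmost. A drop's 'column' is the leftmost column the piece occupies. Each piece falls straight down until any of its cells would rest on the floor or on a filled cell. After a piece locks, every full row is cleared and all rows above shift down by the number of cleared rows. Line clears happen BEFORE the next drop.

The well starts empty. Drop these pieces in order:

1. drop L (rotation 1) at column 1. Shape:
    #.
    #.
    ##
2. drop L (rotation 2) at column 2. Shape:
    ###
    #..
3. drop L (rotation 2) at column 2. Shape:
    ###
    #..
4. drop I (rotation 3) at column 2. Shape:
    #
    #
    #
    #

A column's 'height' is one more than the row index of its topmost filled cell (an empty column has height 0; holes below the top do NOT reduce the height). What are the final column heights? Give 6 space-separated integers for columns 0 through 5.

Drop 1: L rot1 at col 1 lands with bottom-row=0; cleared 0 line(s) (total 0); column heights now [0 3 1 0 0 0], max=3
Drop 2: L rot2 at col 2 lands with bottom-row=1; cleared 0 line(s) (total 0); column heights now [0 3 3 3 3 0], max=3
Drop 3: L rot2 at col 2 lands with bottom-row=3; cleared 0 line(s) (total 0); column heights now [0 3 5 5 5 0], max=5
Drop 4: I rot3 at col 2 lands with bottom-row=5; cleared 0 line(s) (total 0); column heights now [0 3 9 5 5 0], max=9

Answer: 0 3 9 5 5 0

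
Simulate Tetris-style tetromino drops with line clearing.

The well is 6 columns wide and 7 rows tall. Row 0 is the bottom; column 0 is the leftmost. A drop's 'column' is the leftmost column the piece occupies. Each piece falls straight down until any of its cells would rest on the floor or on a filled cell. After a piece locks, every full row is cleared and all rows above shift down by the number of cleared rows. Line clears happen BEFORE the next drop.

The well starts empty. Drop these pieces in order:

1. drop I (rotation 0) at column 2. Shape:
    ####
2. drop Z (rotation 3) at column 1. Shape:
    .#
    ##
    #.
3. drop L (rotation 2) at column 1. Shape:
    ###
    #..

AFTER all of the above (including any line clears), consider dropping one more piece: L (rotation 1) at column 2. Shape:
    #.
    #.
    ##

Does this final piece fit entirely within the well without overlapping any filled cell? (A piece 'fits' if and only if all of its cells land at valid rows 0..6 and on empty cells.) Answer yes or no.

Drop 1: I rot0 at col 2 lands with bottom-row=0; cleared 0 line(s) (total 0); column heights now [0 0 1 1 1 1], max=1
Drop 2: Z rot3 at col 1 lands with bottom-row=0; cleared 0 line(s) (total 0); column heights now [0 2 3 1 1 1], max=3
Drop 3: L rot2 at col 1 lands with bottom-row=2; cleared 0 line(s) (total 0); column heights now [0 4 4 4 1 1], max=4
Test piece L rot1 at col 2 (width 2): heights before test = [0 4 4 4 1 1]; fits = True

Answer: yes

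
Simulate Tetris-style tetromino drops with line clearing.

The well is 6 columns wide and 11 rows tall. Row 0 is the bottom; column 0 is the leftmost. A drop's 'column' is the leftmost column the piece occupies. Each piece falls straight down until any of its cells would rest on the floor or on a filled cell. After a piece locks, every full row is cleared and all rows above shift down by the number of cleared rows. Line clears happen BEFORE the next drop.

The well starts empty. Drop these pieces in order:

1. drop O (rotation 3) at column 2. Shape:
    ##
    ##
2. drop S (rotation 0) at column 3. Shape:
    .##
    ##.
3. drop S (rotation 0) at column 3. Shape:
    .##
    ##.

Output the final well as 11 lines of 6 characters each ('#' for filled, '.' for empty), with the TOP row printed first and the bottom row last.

Drop 1: O rot3 at col 2 lands with bottom-row=0; cleared 0 line(s) (total 0); column heights now [0 0 2 2 0 0], max=2
Drop 2: S rot0 at col 3 lands with bottom-row=2; cleared 0 line(s) (total 0); column heights now [0 0 2 3 4 4], max=4
Drop 3: S rot0 at col 3 lands with bottom-row=4; cleared 0 line(s) (total 0); column heights now [0 0 2 5 6 6], max=6

Answer: ......
......
......
......
......
....##
...##.
....##
...##.
..##..
..##..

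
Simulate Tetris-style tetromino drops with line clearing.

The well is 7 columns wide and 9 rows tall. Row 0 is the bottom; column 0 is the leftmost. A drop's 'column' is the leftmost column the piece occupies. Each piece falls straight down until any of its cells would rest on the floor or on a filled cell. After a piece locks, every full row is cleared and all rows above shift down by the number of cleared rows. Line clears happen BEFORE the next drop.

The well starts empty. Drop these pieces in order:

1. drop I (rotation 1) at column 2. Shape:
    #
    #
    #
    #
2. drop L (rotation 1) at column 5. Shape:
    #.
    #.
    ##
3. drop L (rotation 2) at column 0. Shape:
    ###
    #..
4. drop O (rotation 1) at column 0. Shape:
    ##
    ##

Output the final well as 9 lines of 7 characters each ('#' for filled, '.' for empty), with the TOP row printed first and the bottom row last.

Drop 1: I rot1 at col 2 lands with bottom-row=0; cleared 0 line(s) (total 0); column heights now [0 0 4 0 0 0 0], max=4
Drop 2: L rot1 at col 5 lands with bottom-row=0; cleared 0 line(s) (total 0); column heights now [0 0 4 0 0 3 1], max=4
Drop 3: L rot2 at col 0 lands with bottom-row=3; cleared 0 line(s) (total 0); column heights now [5 5 5 0 0 3 1], max=5
Drop 4: O rot1 at col 0 lands with bottom-row=5; cleared 0 line(s) (total 0); column heights now [7 7 5 0 0 3 1], max=7

Answer: .......
.......
##.....
##.....
###....
#.#....
..#..#.
..#..#.
..#..##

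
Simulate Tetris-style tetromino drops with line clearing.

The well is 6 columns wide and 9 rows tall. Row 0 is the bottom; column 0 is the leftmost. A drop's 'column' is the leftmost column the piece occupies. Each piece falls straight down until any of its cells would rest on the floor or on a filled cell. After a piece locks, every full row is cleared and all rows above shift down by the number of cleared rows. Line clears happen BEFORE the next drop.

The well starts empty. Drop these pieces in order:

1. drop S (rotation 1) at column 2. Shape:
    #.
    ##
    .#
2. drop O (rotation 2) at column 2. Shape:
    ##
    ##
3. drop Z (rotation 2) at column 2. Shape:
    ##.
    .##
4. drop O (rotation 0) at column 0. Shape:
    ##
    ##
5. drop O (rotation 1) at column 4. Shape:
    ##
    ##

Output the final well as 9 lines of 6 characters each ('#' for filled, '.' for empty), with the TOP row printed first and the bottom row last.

Answer: ......
....##
..####
...##.
..##..
..##..
..#...
####..
##.#..

Derivation:
Drop 1: S rot1 at col 2 lands with bottom-row=0; cleared 0 line(s) (total 0); column heights now [0 0 3 2 0 0], max=3
Drop 2: O rot2 at col 2 lands with bottom-row=3; cleared 0 line(s) (total 0); column heights now [0 0 5 5 0 0], max=5
Drop 3: Z rot2 at col 2 lands with bottom-row=5; cleared 0 line(s) (total 0); column heights now [0 0 7 7 6 0], max=7
Drop 4: O rot0 at col 0 lands with bottom-row=0; cleared 0 line(s) (total 0); column heights now [2 2 7 7 6 0], max=7
Drop 5: O rot1 at col 4 lands with bottom-row=6; cleared 0 line(s) (total 0); column heights now [2 2 7 7 8 8], max=8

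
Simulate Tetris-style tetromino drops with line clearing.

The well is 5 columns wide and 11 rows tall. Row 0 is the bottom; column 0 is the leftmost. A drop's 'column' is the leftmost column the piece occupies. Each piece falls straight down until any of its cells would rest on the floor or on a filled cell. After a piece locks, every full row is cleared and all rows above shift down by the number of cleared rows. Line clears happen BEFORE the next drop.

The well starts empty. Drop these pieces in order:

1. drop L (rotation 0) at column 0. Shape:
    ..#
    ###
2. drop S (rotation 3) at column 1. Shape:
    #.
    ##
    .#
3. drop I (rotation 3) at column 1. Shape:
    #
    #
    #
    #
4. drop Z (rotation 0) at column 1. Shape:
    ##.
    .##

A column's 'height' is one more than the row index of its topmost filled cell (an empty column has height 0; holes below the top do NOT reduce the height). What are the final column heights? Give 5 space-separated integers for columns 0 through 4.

Answer: 1 10 10 9 0

Derivation:
Drop 1: L rot0 at col 0 lands with bottom-row=0; cleared 0 line(s) (total 0); column heights now [1 1 2 0 0], max=2
Drop 2: S rot3 at col 1 lands with bottom-row=2; cleared 0 line(s) (total 0); column heights now [1 5 4 0 0], max=5
Drop 3: I rot3 at col 1 lands with bottom-row=5; cleared 0 line(s) (total 0); column heights now [1 9 4 0 0], max=9
Drop 4: Z rot0 at col 1 lands with bottom-row=8; cleared 0 line(s) (total 0); column heights now [1 10 10 9 0], max=10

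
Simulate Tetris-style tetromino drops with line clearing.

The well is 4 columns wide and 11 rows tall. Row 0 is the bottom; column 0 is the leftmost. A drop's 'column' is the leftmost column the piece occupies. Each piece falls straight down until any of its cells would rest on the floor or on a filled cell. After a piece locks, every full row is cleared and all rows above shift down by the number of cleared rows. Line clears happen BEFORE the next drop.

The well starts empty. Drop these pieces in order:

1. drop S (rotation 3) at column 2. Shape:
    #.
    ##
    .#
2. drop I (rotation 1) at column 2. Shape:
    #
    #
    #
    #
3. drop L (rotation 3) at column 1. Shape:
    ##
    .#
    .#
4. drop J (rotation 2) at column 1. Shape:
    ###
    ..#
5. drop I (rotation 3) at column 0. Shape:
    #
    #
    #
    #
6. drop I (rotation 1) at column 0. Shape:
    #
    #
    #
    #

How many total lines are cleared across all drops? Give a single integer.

Answer: 0

Derivation:
Drop 1: S rot3 at col 2 lands with bottom-row=0; cleared 0 line(s) (total 0); column heights now [0 0 3 2], max=3
Drop 2: I rot1 at col 2 lands with bottom-row=3; cleared 0 line(s) (total 0); column heights now [0 0 7 2], max=7
Drop 3: L rot3 at col 1 lands with bottom-row=7; cleared 0 line(s) (total 0); column heights now [0 10 10 2], max=10
Drop 4: J rot2 at col 1 lands with bottom-row=9; cleared 0 line(s) (total 0); column heights now [0 11 11 11], max=11
Drop 5: I rot3 at col 0 lands with bottom-row=0; cleared 0 line(s) (total 0); column heights now [4 11 11 11], max=11
Drop 6: I rot1 at col 0 lands with bottom-row=4; cleared 0 line(s) (total 0); column heights now [8 11 11 11], max=11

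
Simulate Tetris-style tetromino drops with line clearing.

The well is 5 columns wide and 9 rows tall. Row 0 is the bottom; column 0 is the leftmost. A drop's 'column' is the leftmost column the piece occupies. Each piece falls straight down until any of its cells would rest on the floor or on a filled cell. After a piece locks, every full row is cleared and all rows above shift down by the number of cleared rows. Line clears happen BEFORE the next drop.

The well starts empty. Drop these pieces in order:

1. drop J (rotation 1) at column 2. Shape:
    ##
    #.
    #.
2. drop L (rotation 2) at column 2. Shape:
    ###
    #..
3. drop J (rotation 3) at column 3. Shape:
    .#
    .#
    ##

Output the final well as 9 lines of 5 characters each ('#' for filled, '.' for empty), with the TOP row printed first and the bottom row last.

Answer: .....
....#
....#
...##
..###
..#..
..##.
..#..
..#..

Derivation:
Drop 1: J rot1 at col 2 lands with bottom-row=0; cleared 0 line(s) (total 0); column heights now [0 0 3 3 0], max=3
Drop 2: L rot2 at col 2 lands with bottom-row=3; cleared 0 line(s) (total 0); column heights now [0 0 5 5 5], max=5
Drop 3: J rot3 at col 3 lands with bottom-row=5; cleared 0 line(s) (total 0); column heights now [0 0 5 6 8], max=8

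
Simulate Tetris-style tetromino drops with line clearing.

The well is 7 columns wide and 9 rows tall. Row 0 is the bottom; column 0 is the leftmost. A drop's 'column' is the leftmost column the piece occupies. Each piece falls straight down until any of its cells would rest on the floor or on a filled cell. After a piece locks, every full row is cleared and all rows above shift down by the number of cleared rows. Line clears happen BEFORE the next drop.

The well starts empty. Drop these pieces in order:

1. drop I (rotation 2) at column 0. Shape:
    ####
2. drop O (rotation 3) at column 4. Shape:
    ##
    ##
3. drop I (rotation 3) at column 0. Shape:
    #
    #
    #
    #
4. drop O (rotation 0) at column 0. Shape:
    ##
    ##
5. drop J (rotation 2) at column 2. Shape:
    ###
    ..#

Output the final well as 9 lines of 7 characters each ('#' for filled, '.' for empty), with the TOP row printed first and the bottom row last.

Drop 1: I rot2 at col 0 lands with bottom-row=0; cleared 0 line(s) (total 0); column heights now [1 1 1 1 0 0 0], max=1
Drop 2: O rot3 at col 4 lands with bottom-row=0; cleared 0 line(s) (total 0); column heights now [1 1 1 1 2 2 0], max=2
Drop 3: I rot3 at col 0 lands with bottom-row=1; cleared 0 line(s) (total 0); column heights now [5 1 1 1 2 2 0], max=5
Drop 4: O rot0 at col 0 lands with bottom-row=5; cleared 0 line(s) (total 0); column heights now [7 7 1 1 2 2 0], max=7
Drop 5: J rot2 at col 2 lands with bottom-row=2; cleared 0 line(s) (total 0); column heights now [7 7 4 4 4 2 0], max=7

Answer: .......
.......
##.....
##.....
#......
#.###..
#...#..
#...##.
######.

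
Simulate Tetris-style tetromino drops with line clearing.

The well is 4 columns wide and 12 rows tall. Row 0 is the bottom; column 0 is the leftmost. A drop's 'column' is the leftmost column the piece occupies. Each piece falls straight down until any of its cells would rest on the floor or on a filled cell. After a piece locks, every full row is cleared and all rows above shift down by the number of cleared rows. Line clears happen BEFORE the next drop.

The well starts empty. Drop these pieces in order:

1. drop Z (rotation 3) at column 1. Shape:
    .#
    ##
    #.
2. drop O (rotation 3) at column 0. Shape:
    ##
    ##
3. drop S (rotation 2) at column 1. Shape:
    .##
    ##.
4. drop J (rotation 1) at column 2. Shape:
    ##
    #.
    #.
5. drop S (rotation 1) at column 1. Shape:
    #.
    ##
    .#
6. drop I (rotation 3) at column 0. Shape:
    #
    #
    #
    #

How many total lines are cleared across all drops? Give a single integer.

Drop 1: Z rot3 at col 1 lands with bottom-row=0; cleared 0 line(s) (total 0); column heights now [0 2 3 0], max=3
Drop 2: O rot3 at col 0 lands with bottom-row=2; cleared 0 line(s) (total 0); column heights now [4 4 3 0], max=4
Drop 3: S rot2 at col 1 lands with bottom-row=4; cleared 0 line(s) (total 0); column heights now [4 5 6 6], max=6
Drop 4: J rot1 at col 2 lands with bottom-row=6; cleared 0 line(s) (total 0); column heights now [4 5 9 9], max=9
Drop 5: S rot1 at col 1 lands with bottom-row=9; cleared 0 line(s) (total 0); column heights now [4 12 11 9], max=12
Drop 6: I rot3 at col 0 lands with bottom-row=4; cleared 0 line(s) (total 0); column heights now [8 12 11 9], max=12

Answer: 0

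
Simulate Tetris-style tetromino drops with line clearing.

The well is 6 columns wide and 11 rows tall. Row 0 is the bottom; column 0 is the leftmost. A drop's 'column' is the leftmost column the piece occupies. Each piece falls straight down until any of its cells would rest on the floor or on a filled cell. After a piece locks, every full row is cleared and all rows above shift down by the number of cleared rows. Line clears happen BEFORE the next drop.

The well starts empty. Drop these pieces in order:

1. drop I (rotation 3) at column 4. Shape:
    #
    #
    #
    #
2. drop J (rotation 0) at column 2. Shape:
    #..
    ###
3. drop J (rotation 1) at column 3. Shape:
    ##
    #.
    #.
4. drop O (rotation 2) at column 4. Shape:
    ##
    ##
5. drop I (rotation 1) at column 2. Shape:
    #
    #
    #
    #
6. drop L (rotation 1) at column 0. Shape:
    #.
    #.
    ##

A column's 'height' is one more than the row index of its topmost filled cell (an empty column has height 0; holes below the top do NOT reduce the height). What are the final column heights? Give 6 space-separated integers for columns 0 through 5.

Drop 1: I rot3 at col 4 lands with bottom-row=0; cleared 0 line(s) (total 0); column heights now [0 0 0 0 4 0], max=4
Drop 2: J rot0 at col 2 lands with bottom-row=4; cleared 0 line(s) (total 0); column heights now [0 0 6 5 5 0], max=6
Drop 3: J rot1 at col 3 lands with bottom-row=5; cleared 0 line(s) (total 0); column heights now [0 0 6 8 8 0], max=8
Drop 4: O rot2 at col 4 lands with bottom-row=8; cleared 0 line(s) (total 0); column heights now [0 0 6 8 10 10], max=10
Drop 5: I rot1 at col 2 lands with bottom-row=6; cleared 0 line(s) (total 0); column heights now [0 0 10 8 10 10], max=10
Drop 6: L rot1 at col 0 lands with bottom-row=0; cleared 0 line(s) (total 0); column heights now [3 1 10 8 10 10], max=10

Answer: 3 1 10 8 10 10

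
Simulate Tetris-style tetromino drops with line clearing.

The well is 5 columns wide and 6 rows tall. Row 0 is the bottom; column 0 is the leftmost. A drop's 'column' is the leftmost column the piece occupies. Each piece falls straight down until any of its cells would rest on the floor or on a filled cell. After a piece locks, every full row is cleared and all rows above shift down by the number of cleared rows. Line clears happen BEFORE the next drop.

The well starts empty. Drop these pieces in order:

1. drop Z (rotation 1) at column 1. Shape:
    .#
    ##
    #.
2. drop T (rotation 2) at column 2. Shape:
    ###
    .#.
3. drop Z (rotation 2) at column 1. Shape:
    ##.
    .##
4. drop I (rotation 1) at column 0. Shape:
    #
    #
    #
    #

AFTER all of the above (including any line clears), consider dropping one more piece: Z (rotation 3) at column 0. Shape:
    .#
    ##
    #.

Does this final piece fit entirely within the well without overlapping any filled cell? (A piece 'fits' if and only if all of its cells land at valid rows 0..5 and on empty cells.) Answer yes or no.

Answer: no

Derivation:
Drop 1: Z rot1 at col 1 lands with bottom-row=0; cleared 0 line(s) (total 0); column heights now [0 2 3 0 0], max=3
Drop 2: T rot2 at col 2 lands with bottom-row=2; cleared 0 line(s) (total 0); column heights now [0 2 4 4 4], max=4
Drop 3: Z rot2 at col 1 lands with bottom-row=4; cleared 0 line(s) (total 0); column heights now [0 6 6 5 4], max=6
Drop 4: I rot1 at col 0 lands with bottom-row=0; cleared 0 line(s) (total 0); column heights now [4 6 6 5 4], max=6
Test piece Z rot3 at col 0 (width 2): heights before test = [4 6 6 5 4]; fits = False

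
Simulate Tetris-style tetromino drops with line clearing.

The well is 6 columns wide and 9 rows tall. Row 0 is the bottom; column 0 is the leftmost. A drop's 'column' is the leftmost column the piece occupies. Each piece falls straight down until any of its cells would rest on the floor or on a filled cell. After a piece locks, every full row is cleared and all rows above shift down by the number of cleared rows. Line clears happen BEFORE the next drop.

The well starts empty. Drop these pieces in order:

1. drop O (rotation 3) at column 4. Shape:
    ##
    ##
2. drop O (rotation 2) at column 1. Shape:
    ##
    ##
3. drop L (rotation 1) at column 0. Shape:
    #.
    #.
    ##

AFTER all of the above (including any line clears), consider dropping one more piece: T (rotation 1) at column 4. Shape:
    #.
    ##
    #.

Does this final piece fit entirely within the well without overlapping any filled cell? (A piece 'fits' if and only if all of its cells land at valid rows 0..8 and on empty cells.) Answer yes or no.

Drop 1: O rot3 at col 4 lands with bottom-row=0; cleared 0 line(s) (total 0); column heights now [0 0 0 0 2 2], max=2
Drop 2: O rot2 at col 1 lands with bottom-row=0; cleared 0 line(s) (total 0); column heights now [0 2 2 0 2 2], max=2
Drop 3: L rot1 at col 0 lands with bottom-row=2; cleared 0 line(s) (total 0); column heights now [5 3 2 0 2 2], max=5
Test piece T rot1 at col 4 (width 2): heights before test = [5 3 2 0 2 2]; fits = True

Answer: yes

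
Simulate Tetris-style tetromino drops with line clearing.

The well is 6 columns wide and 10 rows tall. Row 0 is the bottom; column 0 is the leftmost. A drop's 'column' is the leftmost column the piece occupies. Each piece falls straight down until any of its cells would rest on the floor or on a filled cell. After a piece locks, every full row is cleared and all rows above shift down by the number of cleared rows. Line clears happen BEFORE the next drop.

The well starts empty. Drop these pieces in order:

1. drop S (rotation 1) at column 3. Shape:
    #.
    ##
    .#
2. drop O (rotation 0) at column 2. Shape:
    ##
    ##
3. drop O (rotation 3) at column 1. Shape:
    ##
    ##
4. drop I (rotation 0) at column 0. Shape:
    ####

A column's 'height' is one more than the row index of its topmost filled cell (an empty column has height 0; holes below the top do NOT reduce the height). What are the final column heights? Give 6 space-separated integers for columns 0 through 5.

Answer: 8 8 8 8 2 0

Derivation:
Drop 1: S rot1 at col 3 lands with bottom-row=0; cleared 0 line(s) (total 0); column heights now [0 0 0 3 2 0], max=3
Drop 2: O rot0 at col 2 lands with bottom-row=3; cleared 0 line(s) (total 0); column heights now [0 0 5 5 2 0], max=5
Drop 3: O rot3 at col 1 lands with bottom-row=5; cleared 0 line(s) (total 0); column heights now [0 7 7 5 2 0], max=7
Drop 4: I rot0 at col 0 lands with bottom-row=7; cleared 0 line(s) (total 0); column heights now [8 8 8 8 2 0], max=8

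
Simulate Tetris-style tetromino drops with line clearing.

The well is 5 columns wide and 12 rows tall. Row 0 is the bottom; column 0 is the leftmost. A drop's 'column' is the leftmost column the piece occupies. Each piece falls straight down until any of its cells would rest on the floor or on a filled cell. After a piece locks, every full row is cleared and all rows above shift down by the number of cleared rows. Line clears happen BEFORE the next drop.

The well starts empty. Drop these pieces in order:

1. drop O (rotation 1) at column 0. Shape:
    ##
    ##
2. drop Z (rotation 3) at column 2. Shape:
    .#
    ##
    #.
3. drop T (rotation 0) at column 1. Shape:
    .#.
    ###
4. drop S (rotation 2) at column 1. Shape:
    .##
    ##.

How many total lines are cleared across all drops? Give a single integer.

Answer: 0

Derivation:
Drop 1: O rot1 at col 0 lands with bottom-row=0; cleared 0 line(s) (total 0); column heights now [2 2 0 0 0], max=2
Drop 2: Z rot3 at col 2 lands with bottom-row=0; cleared 0 line(s) (total 0); column heights now [2 2 2 3 0], max=3
Drop 3: T rot0 at col 1 lands with bottom-row=3; cleared 0 line(s) (total 0); column heights now [2 4 5 4 0], max=5
Drop 4: S rot2 at col 1 lands with bottom-row=5; cleared 0 line(s) (total 0); column heights now [2 6 7 7 0], max=7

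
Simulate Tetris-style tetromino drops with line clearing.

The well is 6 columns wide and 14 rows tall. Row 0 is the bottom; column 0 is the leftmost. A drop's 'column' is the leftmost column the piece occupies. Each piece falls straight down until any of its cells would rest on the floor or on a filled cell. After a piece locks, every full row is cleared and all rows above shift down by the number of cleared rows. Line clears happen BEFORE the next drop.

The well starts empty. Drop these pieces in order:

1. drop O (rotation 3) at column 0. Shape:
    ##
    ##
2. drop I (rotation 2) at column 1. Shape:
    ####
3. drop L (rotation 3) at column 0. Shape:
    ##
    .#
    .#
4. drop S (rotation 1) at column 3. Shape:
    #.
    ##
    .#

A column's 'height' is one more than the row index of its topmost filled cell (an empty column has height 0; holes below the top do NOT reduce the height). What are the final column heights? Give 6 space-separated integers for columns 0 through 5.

Drop 1: O rot3 at col 0 lands with bottom-row=0; cleared 0 line(s) (total 0); column heights now [2 2 0 0 0 0], max=2
Drop 2: I rot2 at col 1 lands with bottom-row=2; cleared 0 line(s) (total 0); column heights now [2 3 3 3 3 0], max=3
Drop 3: L rot3 at col 0 lands with bottom-row=3; cleared 0 line(s) (total 0); column heights now [6 6 3 3 3 0], max=6
Drop 4: S rot1 at col 3 lands with bottom-row=3; cleared 0 line(s) (total 0); column heights now [6 6 3 6 5 0], max=6

Answer: 6 6 3 6 5 0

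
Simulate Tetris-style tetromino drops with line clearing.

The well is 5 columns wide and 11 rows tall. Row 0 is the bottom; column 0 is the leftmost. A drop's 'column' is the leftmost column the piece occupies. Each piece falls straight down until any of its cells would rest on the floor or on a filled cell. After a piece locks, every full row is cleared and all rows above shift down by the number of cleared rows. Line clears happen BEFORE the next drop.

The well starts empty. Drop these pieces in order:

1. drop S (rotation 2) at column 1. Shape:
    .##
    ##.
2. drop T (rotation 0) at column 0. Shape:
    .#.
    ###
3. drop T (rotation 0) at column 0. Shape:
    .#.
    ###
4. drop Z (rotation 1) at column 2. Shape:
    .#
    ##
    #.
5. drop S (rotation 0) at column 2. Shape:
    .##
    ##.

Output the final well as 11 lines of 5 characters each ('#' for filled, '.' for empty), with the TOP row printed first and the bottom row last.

Drop 1: S rot2 at col 1 lands with bottom-row=0; cleared 0 line(s) (total 0); column heights now [0 1 2 2 0], max=2
Drop 2: T rot0 at col 0 lands with bottom-row=2; cleared 0 line(s) (total 0); column heights now [3 4 3 2 0], max=4
Drop 3: T rot0 at col 0 lands with bottom-row=4; cleared 0 line(s) (total 0); column heights now [5 6 5 2 0], max=6
Drop 4: Z rot1 at col 2 lands with bottom-row=5; cleared 0 line(s) (total 0); column heights now [5 6 7 8 0], max=8
Drop 5: S rot0 at col 2 lands with bottom-row=8; cleared 0 line(s) (total 0); column heights now [5 6 9 10 10], max=10

Answer: .....
...##
..##.
...#.
..##.
.##..
###..
.#...
###..
..##.
.##..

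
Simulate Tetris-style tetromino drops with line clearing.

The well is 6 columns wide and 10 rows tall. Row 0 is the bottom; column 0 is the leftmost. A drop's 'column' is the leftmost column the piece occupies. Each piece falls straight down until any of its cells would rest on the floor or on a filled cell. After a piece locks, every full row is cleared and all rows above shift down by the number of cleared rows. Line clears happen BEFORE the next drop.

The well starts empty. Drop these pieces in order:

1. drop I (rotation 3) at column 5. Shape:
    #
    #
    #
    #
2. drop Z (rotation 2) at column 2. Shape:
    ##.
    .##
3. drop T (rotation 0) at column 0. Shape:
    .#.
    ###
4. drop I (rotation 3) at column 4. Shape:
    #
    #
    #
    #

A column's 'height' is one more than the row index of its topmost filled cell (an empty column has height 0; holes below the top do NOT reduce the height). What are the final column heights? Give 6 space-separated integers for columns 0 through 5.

Answer: 3 4 3 2 5 4

Derivation:
Drop 1: I rot3 at col 5 lands with bottom-row=0; cleared 0 line(s) (total 0); column heights now [0 0 0 0 0 4], max=4
Drop 2: Z rot2 at col 2 lands with bottom-row=0; cleared 0 line(s) (total 0); column heights now [0 0 2 2 1 4], max=4
Drop 3: T rot0 at col 0 lands with bottom-row=2; cleared 0 line(s) (total 0); column heights now [3 4 3 2 1 4], max=4
Drop 4: I rot3 at col 4 lands with bottom-row=1; cleared 0 line(s) (total 0); column heights now [3 4 3 2 5 4], max=5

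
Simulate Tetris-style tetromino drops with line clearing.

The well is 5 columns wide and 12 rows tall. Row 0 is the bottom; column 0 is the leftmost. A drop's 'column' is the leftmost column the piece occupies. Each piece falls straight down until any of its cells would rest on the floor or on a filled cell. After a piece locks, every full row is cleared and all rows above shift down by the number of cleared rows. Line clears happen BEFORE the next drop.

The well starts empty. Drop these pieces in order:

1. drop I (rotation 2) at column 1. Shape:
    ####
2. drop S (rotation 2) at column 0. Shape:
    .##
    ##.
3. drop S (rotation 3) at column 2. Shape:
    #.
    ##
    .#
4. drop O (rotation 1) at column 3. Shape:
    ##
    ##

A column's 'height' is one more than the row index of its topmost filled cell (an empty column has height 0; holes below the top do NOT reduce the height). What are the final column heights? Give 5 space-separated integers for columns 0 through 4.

Answer: 2 3 5 6 6

Derivation:
Drop 1: I rot2 at col 1 lands with bottom-row=0; cleared 0 line(s) (total 0); column heights now [0 1 1 1 1], max=1
Drop 2: S rot2 at col 0 lands with bottom-row=1; cleared 0 line(s) (total 0); column heights now [2 3 3 1 1], max=3
Drop 3: S rot3 at col 2 lands with bottom-row=2; cleared 0 line(s) (total 0); column heights now [2 3 5 4 1], max=5
Drop 4: O rot1 at col 3 lands with bottom-row=4; cleared 0 line(s) (total 0); column heights now [2 3 5 6 6], max=6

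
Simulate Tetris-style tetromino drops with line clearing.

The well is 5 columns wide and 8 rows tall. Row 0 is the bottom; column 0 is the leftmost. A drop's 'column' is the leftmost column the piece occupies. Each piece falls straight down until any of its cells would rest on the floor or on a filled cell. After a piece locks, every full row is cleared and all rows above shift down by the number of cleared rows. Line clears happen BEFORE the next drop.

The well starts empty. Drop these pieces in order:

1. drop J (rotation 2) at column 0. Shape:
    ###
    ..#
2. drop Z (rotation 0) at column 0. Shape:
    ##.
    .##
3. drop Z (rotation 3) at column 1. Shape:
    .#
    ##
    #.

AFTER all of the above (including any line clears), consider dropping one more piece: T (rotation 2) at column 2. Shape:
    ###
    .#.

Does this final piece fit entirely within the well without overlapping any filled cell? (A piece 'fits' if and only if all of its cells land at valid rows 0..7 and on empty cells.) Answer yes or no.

Answer: yes

Derivation:
Drop 1: J rot2 at col 0 lands with bottom-row=0; cleared 0 line(s) (total 0); column heights now [2 2 2 0 0], max=2
Drop 2: Z rot0 at col 0 lands with bottom-row=2; cleared 0 line(s) (total 0); column heights now [4 4 3 0 0], max=4
Drop 3: Z rot3 at col 1 lands with bottom-row=4; cleared 0 line(s) (total 0); column heights now [4 6 7 0 0], max=7
Test piece T rot2 at col 2 (width 3): heights before test = [4 6 7 0 0]; fits = True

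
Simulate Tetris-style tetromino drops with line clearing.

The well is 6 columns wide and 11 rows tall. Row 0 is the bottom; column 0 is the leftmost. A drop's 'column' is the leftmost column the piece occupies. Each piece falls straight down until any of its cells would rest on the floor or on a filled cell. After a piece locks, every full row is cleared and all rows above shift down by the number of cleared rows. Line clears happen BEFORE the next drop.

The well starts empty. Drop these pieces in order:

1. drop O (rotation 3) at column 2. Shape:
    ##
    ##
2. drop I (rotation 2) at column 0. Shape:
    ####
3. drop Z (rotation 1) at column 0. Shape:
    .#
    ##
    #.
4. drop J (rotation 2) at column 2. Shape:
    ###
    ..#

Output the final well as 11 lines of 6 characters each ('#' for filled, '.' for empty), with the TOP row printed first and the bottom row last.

Answer: ......
......
......
......
......
.#....
##....
#.###.
#####.
..##..
..##..

Derivation:
Drop 1: O rot3 at col 2 lands with bottom-row=0; cleared 0 line(s) (total 0); column heights now [0 0 2 2 0 0], max=2
Drop 2: I rot2 at col 0 lands with bottom-row=2; cleared 0 line(s) (total 0); column heights now [3 3 3 3 0 0], max=3
Drop 3: Z rot1 at col 0 lands with bottom-row=3; cleared 0 line(s) (total 0); column heights now [5 6 3 3 0 0], max=6
Drop 4: J rot2 at col 2 lands with bottom-row=2; cleared 0 line(s) (total 0); column heights now [5 6 4 4 4 0], max=6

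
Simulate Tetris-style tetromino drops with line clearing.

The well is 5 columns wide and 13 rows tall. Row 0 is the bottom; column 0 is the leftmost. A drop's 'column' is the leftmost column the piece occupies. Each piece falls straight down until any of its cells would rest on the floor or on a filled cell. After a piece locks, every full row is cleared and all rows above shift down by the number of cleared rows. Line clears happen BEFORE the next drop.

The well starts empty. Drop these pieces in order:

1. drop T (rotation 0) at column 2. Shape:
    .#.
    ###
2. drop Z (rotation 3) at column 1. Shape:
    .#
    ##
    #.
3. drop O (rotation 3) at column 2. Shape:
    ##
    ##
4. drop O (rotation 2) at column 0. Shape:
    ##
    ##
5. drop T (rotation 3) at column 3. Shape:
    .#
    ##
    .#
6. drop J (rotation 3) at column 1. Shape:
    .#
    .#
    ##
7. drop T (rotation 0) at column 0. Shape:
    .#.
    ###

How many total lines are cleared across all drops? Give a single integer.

Drop 1: T rot0 at col 2 lands with bottom-row=0; cleared 0 line(s) (total 0); column heights now [0 0 1 2 1], max=2
Drop 2: Z rot3 at col 1 lands with bottom-row=0; cleared 0 line(s) (total 0); column heights now [0 2 3 2 1], max=3
Drop 3: O rot3 at col 2 lands with bottom-row=3; cleared 0 line(s) (total 0); column heights now [0 2 5 5 1], max=5
Drop 4: O rot2 at col 0 lands with bottom-row=2; cleared 0 line(s) (total 0); column heights now [4 4 5 5 1], max=5
Drop 5: T rot3 at col 3 lands with bottom-row=4; cleared 0 line(s) (total 0); column heights now [4 4 5 6 7], max=7
Drop 6: J rot3 at col 1 lands with bottom-row=5; cleared 0 line(s) (total 0); column heights now [4 6 8 6 7], max=8
Drop 7: T rot0 at col 0 lands with bottom-row=8; cleared 0 line(s) (total 0); column heights now [9 10 9 6 7], max=10

Answer: 0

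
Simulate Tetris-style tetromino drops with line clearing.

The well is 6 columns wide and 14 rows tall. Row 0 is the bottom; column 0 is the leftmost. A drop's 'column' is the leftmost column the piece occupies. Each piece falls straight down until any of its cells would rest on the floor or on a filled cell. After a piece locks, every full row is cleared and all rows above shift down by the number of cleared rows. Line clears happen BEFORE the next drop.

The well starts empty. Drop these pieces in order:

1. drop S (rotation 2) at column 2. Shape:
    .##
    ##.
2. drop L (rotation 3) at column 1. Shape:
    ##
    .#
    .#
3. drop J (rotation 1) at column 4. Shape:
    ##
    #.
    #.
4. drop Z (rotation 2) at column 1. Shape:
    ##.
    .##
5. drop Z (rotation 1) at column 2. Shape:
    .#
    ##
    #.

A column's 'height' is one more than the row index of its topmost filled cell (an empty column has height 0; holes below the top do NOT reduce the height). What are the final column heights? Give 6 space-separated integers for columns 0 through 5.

Answer: 0 6 8 9 5 5

Derivation:
Drop 1: S rot2 at col 2 lands with bottom-row=0; cleared 0 line(s) (total 0); column heights now [0 0 1 2 2 0], max=2
Drop 2: L rot3 at col 1 lands with bottom-row=1; cleared 0 line(s) (total 0); column heights now [0 4 4 2 2 0], max=4
Drop 3: J rot1 at col 4 lands with bottom-row=2; cleared 0 line(s) (total 0); column heights now [0 4 4 2 5 5], max=5
Drop 4: Z rot2 at col 1 lands with bottom-row=4; cleared 0 line(s) (total 0); column heights now [0 6 6 5 5 5], max=6
Drop 5: Z rot1 at col 2 lands with bottom-row=6; cleared 0 line(s) (total 0); column heights now [0 6 8 9 5 5], max=9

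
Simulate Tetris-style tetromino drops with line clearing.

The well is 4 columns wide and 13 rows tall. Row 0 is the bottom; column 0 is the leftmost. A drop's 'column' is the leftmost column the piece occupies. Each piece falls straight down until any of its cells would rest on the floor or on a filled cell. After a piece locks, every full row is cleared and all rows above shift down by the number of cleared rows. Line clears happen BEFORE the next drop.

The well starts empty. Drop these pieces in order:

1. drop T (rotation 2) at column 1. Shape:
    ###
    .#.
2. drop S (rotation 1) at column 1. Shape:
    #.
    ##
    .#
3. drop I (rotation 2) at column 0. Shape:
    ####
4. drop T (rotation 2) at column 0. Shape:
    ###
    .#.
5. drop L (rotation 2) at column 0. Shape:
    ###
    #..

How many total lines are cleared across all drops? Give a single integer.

Answer: 1

Derivation:
Drop 1: T rot2 at col 1 lands with bottom-row=0; cleared 0 line(s) (total 0); column heights now [0 2 2 2], max=2
Drop 2: S rot1 at col 1 lands with bottom-row=2; cleared 0 line(s) (total 0); column heights now [0 5 4 2], max=5
Drop 3: I rot2 at col 0 lands with bottom-row=5; cleared 1 line(s) (total 1); column heights now [0 5 4 2], max=5
Drop 4: T rot2 at col 0 lands with bottom-row=5; cleared 0 line(s) (total 1); column heights now [7 7 7 2], max=7
Drop 5: L rot2 at col 0 lands with bottom-row=7; cleared 0 line(s) (total 1); column heights now [9 9 9 2], max=9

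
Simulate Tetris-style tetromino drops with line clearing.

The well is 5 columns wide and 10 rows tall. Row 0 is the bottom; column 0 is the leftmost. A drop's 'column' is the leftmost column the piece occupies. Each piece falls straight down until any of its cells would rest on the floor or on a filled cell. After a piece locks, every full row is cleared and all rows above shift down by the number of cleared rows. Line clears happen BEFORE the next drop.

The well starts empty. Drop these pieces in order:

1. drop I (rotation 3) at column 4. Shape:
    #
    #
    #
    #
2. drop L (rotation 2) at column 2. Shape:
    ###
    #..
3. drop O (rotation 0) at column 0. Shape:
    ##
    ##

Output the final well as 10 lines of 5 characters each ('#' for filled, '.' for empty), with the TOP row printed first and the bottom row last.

Drop 1: I rot3 at col 4 lands with bottom-row=0; cleared 0 line(s) (total 0); column heights now [0 0 0 0 4], max=4
Drop 2: L rot2 at col 2 lands with bottom-row=3; cleared 0 line(s) (total 0); column heights now [0 0 5 5 5], max=5
Drop 3: O rot0 at col 0 lands with bottom-row=0; cleared 0 line(s) (total 0); column heights now [2 2 5 5 5], max=5

Answer: .....
.....
.....
.....
.....
..###
..#.#
....#
##..#
##..#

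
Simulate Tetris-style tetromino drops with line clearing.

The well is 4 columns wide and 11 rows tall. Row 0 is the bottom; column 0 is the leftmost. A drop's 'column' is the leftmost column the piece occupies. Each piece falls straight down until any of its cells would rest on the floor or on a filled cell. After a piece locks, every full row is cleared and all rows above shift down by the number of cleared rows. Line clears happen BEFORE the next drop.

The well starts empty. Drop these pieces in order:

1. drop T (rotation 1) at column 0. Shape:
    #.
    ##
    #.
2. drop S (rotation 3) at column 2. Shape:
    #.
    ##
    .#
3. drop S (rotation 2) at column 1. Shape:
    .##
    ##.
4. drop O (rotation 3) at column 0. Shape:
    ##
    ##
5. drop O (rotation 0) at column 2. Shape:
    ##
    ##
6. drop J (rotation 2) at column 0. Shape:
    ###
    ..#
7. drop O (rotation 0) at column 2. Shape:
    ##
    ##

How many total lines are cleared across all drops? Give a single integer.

Drop 1: T rot1 at col 0 lands with bottom-row=0; cleared 0 line(s) (total 0); column heights now [3 2 0 0], max=3
Drop 2: S rot3 at col 2 lands with bottom-row=0; cleared 1 line(s) (total 1); column heights now [2 0 2 1], max=2
Drop 3: S rot2 at col 1 lands with bottom-row=2; cleared 0 line(s) (total 1); column heights now [2 3 4 4], max=4
Drop 4: O rot3 at col 0 lands with bottom-row=3; cleared 1 line(s) (total 2); column heights now [4 4 3 1], max=4
Drop 5: O rot0 at col 2 lands with bottom-row=3; cleared 1 line(s) (total 3); column heights now [2 3 4 4], max=4
Drop 6: J rot2 at col 0 lands with bottom-row=4; cleared 0 line(s) (total 3); column heights now [6 6 6 4], max=6
Drop 7: O rot0 at col 2 lands with bottom-row=6; cleared 0 line(s) (total 3); column heights now [6 6 8 8], max=8

Answer: 3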